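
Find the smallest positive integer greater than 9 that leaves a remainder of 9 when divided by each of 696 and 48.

N − 9 must be a common multiple of 696 and 48.
696 = 2^3 × 3 × 29
48 = 2^4 × 3
LCM(696, 48) = 2^4 × 3 × 29 = 1392.
Smallest N > 9 is LCM + 9 = 1392 + 9 = 1401.

1401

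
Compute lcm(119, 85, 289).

10115

119 = 7 × 17
85 = 5 × 17
289 = 17^2
LCM(119, 85, 289) = 5 × 7 × 17^2 = 10115.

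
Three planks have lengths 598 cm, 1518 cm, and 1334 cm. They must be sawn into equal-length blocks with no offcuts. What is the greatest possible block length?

46 cm

This is the greatest common divisor of 598, 1518, and 1334.
598 = 2 × 13 × 23
1518 = 2 × 3 × 11 × 23
1334 = 2 × 23 × 29
gcd(598, 1518, 1334) = 2 × 23 = 46.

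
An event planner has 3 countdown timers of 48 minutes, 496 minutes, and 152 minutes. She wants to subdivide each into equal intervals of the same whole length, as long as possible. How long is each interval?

The interval must divide each timer length; the longest such is the gcd.
48 = 2^4 × 3
496 = 2^4 × 31
152 = 2^3 × 19
gcd(48, 496, 152) = 2^3 = 8.

8 minutes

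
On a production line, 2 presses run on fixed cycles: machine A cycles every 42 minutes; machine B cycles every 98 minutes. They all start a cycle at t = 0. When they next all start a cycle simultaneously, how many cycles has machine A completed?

7 cycles

They are all back at their starting positions together after one LCM of the periods.
42 = 2 × 3 × 7
98 = 2 × 7^2
LCM(42, 98) = 2 × 3 × 7^2 = 294.
Cycles for period 42: 294 / 42 = 7.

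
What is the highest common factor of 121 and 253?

11

121 = 11^2
253 = 11 × 23
gcd(121, 253) = 11.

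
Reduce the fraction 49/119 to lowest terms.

49 = 7^2
119 = 7 × 17
gcd(49, 119) = 7.
Divide numerator and denominator by 7: 49/119 = 7/17.

7/17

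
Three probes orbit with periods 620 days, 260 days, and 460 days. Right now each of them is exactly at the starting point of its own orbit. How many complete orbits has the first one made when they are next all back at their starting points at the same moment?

They are all back at their starting positions together after one LCM of the periods.
620 = 2^2 × 5 × 31
260 = 2^2 × 5 × 13
460 = 2^2 × 5 × 23
LCM(620, 260, 460) = 2^2 × 5 × 13 × 23 × 31 = 185380.
Orbits for period 620: 185380 / 620 = 299.

299 orbits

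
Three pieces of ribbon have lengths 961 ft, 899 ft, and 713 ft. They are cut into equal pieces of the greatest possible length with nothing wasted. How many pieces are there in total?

Piece length = gcd(961, 899, 713).
961 = 31^2
899 = 29 × 31
713 = 23 × 31
gcd(961, 899, 713) = 31.
Total pieces = 961/31 + 899/31 + 713/31 = 31 + 29 + 23 = 83.

83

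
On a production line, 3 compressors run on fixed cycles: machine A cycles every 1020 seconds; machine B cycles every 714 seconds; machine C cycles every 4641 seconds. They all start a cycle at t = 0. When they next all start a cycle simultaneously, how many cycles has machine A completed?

All finish a whole number of cycles simultaneously at t = LCM of the periods.
1020 = 2^2 × 3 × 5 × 17
714 = 2 × 3 × 7 × 17
4641 = 3 × 7 × 13 × 17
LCM(1020, 714, 4641) = 2^2 × 3 × 5 × 7 × 13 × 17 = 92820.
Cycles for period 1020: 92820 / 1020 = 91.

91 cycles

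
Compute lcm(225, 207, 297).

225 = 3^2 × 5^2
207 = 3^2 × 23
297 = 3^3 × 11
LCM(225, 207, 297) = 3^3 × 5^2 × 11 × 23 = 170775.

170775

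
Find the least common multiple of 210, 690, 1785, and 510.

210 = 2 × 3 × 5 × 7
690 = 2 × 3 × 5 × 23
1785 = 3 × 5 × 7 × 17
510 = 2 × 3 × 5 × 17
LCM(210, 690, 1785, 510) = 2 × 3 × 5 × 7 × 17 × 23 = 82110.

82110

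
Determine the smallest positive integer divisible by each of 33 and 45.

33 = 3 × 11
45 = 3^2 × 5
LCM(33, 45) = 3^2 × 5 × 11 = 495.

495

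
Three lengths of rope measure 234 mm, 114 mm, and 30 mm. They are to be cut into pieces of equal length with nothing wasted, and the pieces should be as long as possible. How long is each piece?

Each piece length must divide every original length, so the longest possible is gcd(234, 114, 30).
234 = 2 × 3^2 × 13
114 = 2 × 3 × 19
30 = 2 × 3 × 5
gcd(234, 114, 30) = 2 × 3 = 6.

6 mm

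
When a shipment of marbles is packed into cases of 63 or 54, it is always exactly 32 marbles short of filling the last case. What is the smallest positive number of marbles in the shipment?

346

Being 32 short of a full case of size k means N ≡ −32 (mod k), i.e. N + 32 is a multiple of each size.
63 = 3^2 × 7
54 = 2 × 3^3
LCM(63, 54) = 2 × 3^3 × 7 = 378.
Smallest positive N is 378 − 32 = 346.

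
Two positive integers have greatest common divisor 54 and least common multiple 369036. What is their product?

19927944

For any two positive integers, gcd × lcm = product = 54 × 369036 = 19927944.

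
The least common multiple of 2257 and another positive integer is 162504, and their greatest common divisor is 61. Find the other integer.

4392

gcd × lcm = product of the two integers, so the other integer is (61 × 162504) / 2257 = 4392.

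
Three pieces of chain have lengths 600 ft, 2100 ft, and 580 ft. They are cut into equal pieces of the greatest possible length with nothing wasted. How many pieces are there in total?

164

Piece length = gcd(600, 2100, 580).
600 = 2^3 × 3 × 5^2
2100 = 2^2 × 3 × 5^2 × 7
580 = 2^2 × 5 × 29
gcd(600, 2100, 580) = 2^2 × 5 = 20.
Total pieces = 600/20 + 2100/20 + 580/20 = 30 + 105 + 29 = 164.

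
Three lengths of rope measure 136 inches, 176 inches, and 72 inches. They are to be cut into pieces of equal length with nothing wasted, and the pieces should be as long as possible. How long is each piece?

8 inches

Each piece length must divide every original length, so the longest possible is gcd(136, 176, 72).
136 = 2^3 × 17
176 = 2^4 × 11
72 = 2^3 × 3^2
gcd(136, 176, 72) = 2^3 = 8.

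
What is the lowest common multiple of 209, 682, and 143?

209 = 11 × 19
682 = 2 × 11 × 31
143 = 11 × 13
LCM(209, 682, 143) = 2 × 11 × 13 × 19 × 31 = 168454.

168454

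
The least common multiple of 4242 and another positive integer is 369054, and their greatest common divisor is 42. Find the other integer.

gcd × lcm = product of the two integers, so the other integer is (42 × 369054) / 4242 = 3654.

3654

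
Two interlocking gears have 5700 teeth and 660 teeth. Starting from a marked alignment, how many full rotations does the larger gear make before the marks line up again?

11 rotations

All finish a whole number of cycles simultaneously at t = LCM of the periods.
5700 = 2^2 × 3 × 5^2 × 19
660 = 2^2 × 3 × 5 × 11
LCM(5700, 660) = 2^2 × 3 × 5^2 × 11 × 19 = 62700.
Rotations for period 5700: 62700 / 5700 = 11.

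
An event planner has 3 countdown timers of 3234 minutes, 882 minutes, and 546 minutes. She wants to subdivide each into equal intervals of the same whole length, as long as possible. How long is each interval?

The interval must divide each timer length; the longest such is the gcd.
3234 = 2 × 3 × 7^2 × 11
882 = 2 × 3^2 × 7^2
546 = 2 × 3 × 7 × 13
gcd(3234, 882, 546) = 2 × 3 × 7 = 42.

42 minutes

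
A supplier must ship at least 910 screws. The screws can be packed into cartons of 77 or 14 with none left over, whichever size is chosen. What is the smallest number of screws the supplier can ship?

The number of screws must be a common multiple of 77 and 14, so a multiple of their LCM.
77 = 7 × 11
14 = 2 × 7
LCM(77, 14) = 2 × 7 × 11 = 154.
Smallest multiple of 154 that is ≥ 910: ⌈910/154⌉ × 154 = 6 × 154 = 924.

924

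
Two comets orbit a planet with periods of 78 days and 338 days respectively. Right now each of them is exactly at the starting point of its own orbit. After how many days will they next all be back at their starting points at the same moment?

They coincide at every common multiple of the periods; the first is the LCM.
78 = 2 × 3 × 13
338 = 2 × 13^2
LCM(78, 338) = 2 × 3 × 13^2 = 1014.

1014 days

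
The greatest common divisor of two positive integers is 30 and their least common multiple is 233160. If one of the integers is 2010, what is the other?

For two integers, gcd × lcm = product, so the other is (30 × 233160) / 2010 = 6994800 / 2010 = 3480.

3480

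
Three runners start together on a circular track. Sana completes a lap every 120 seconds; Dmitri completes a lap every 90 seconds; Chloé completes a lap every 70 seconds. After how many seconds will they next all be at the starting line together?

2520 seconds

They coincide at every common multiple of the periods; the first is the LCM.
120 = 2^3 × 3 × 5
90 = 2 × 3^2 × 5
70 = 2 × 5 × 7
LCM(120, 90, 70) = 2^3 × 3^2 × 5 × 7 = 2520.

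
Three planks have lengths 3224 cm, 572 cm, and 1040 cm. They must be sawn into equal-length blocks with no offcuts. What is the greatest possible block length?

52 cm

This is the greatest common divisor of 3224, 572, and 1040.
3224 = 2^3 × 13 × 31
572 = 2^2 × 11 × 13
1040 = 2^4 × 5 × 13
gcd(3224, 572, 1040) = 2^2 × 13 = 52.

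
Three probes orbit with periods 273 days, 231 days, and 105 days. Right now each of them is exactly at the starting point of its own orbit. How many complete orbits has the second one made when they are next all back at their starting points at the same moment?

They are all back at their starting positions together after one LCM of the periods.
273 = 3 × 7 × 13
231 = 3 × 7 × 11
105 = 3 × 5 × 7
LCM(273, 231, 105) = 3 × 5 × 7 × 11 × 13 = 15015.
Orbits for period 231: 15015 / 231 = 65.

65 orbits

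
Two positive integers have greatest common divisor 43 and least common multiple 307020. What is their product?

For any two positive integers, gcd × lcm = product = 43 × 307020 = 13201860.

13201860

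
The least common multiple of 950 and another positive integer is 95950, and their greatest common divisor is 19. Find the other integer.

1919

gcd × lcm = product of the two integers, so the other integer is (19 × 95950) / 950 = 1919.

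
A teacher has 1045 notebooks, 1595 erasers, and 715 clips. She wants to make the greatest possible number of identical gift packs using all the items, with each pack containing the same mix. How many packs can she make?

55 packs

The pack count must divide each quantity, so the greatest is gcd(1045, 1595, 715).
1045 = 5 × 11 × 19
1595 = 5 × 11 × 29
715 = 5 × 11 × 13
gcd(1045, 1595, 715) = 5 × 11 = 55.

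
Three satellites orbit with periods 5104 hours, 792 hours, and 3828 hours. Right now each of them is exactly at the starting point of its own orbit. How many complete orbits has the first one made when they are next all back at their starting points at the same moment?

All finish a whole number of cycles simultaneously at t = LCM of the periods.
5104 = 2^4 × 11 × 29
792 = 2^3 × 3^2 × 11
3828 = 2^2 × 3 × 11 × 29
LCM(5104, 792, 3828) = 2^4 × 3^2 × 11 × 29 = 45936.
Orbits for period 5104: 45936 / 5104 = 9.

9 orbits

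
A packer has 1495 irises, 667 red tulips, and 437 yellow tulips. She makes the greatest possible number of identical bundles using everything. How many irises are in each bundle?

Number of bundles = gcd(1495, 667, 437).
1495 = 5 × 13 × 23
667 = 23 × 29
437 = 19 × 23
gcd(1495, 667, 437) = 23.
irises per bundle = 1495 / 23 = 65.

65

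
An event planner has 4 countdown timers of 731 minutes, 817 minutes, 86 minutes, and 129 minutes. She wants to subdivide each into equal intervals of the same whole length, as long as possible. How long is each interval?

43 minutes

The interval must divide each timer length; the longest such is the gcd.
731 = 17 × 43
817 = 19 × 43
86 = 2 × 43
129 = 3 × 43
gcd(731, 817, 86, 129) = 43.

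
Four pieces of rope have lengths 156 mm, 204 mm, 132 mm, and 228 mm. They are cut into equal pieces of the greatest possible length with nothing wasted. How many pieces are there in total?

60

Piece length = gcd(156, 204, 132, 228).
156 = 2^2 × 3 × 13
204 = 2^2 × 3 × 17
132 = 2^2 × 3 × 11
228 = 2^2 × 3 × 19
gcd(156, 204, 132, 228) = 2^2 × 3 = 12.
Total pieces = 156/12 + 204/12 + 132/12 + 228/12 = 13 + 17 + 11 + 19 = 60.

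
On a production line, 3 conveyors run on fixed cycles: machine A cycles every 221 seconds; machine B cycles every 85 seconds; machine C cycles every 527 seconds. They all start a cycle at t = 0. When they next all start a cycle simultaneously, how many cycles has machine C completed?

65 cycles

All finish a whole number of cycles simultaneously at t = LCM of the periods.
221 = 13 × 17
85 = 5 × 17
527 = 17 × 31
LCM(221, 85, 527) = 5 × 13 × 17 × 31 = 34255.
Cycles for period 527: 34255 / 527 = 65.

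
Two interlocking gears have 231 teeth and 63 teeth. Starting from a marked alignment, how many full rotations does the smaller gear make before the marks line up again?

They are all back at their starting positions together after one LCM of the periods.
231 = 3 × 7 × 11
63 = 3^2 × 7
LCM(231, 63) = 3^2 × 7 × 11 = 693.
Rotations for period 63: 693 / 63 = 11.

11 rotations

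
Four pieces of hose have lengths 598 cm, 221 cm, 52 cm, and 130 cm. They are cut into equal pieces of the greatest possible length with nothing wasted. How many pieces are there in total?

Piece length = gcd(598, 221, 52, 130).
598 = 2 × 13 × 23
221 = 13 × 17
52 = 2^2 × 13
130 = 2 × 5 × 13
gcd(598, 221, 52, 130) = 13.
Total pieces = 598/13 + 221/13 + 52/13 + 130/13 = 46 + 17 + 4 + 10 = 77.

77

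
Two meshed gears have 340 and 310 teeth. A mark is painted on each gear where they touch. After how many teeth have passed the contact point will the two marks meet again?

The first simultaneous occurrence is after LCM of the individual periods.
340 = 2^2 × 5 × 17
310 = 2 × 5 × 31
LCM(340, 310) = 2^2 × 5 × 17 × 31 = 10540.

10540 teeth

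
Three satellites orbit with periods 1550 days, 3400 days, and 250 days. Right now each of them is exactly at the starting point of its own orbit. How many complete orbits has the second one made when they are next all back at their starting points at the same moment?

They are all back at their starting positions together after one LCM of the periods.
1550 = 2 × 5^2 × 31
3400 = 2^3 × 5^2 × 17
250 = 2 × 5^3
LCM(1550, 3400, 250) = 2^3 × 5^3 × 17 × 31 = 527000.
Orbits for period 3400: 527000 / 3400 = 155.

155 orbits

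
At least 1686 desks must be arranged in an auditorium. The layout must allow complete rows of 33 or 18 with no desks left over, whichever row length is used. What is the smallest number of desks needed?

The number of desks must be a common multiple of 33 and 18, so a multiple of their LCM.
33 = 3 × 11
18 = 2 × 3^2
LCM(33, 18) = 2 × 3^2 × 11 = 198.
Smallest multiple of 198 that is ≥ 1686: ⌈1686/198⌉ × 198 = 9 × 198 = 1782.

1782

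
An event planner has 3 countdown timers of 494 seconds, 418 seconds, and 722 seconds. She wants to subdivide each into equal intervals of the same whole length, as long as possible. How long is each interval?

38 seconds

The interval must divide each timer length; the longest such is the gcd.
494 = 2 × 13 × 19
418 = 2 × 11 × 19
722 = 2 × 19^2
gcd(494, 418, 722) = 2 × 19 = 38.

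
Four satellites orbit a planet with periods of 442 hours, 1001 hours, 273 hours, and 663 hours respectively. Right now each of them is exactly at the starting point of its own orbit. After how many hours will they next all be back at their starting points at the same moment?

102102 hours

They coincide at every common multiple of the periods; the first is the LCM.
442 = 2 × 13 × 17
1001 = 7 × 11 × 13
273 = 3 × 7 × 13
663 = 3 × 13 × 17
LCM(442, 1001, 273, 663) = 2 × 3 × 7 × 11 × 13 × 17 = 102102.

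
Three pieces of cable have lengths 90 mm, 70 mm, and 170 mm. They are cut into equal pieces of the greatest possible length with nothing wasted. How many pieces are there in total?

Piece length = gcd(90, 70, 170).
90 = 2 × 3^2 × 5
70 = 2 × 5 × 7
170 = 2 × 5 × 17
gcd(90, 70, 170) = 2 × 5 = 10.
Total pieces = 90/10 + 70/10 + 170/10 = 9 + 7 + 17 = 33.

33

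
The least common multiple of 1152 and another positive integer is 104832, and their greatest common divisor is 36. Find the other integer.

3276

gcd × lcm = product of the two integers, so the other integer is (36 × 104832) / 1152 = 3276.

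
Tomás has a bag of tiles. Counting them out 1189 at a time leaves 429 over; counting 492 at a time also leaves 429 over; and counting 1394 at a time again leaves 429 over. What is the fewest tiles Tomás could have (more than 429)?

N − 429 must be a common multiple of 1189, 492, and 1394.
1189 = 29 × 41
492 = 2^2 × 3 × 41
1394 = 2 × 17 × 41
LCM(1189, 492, 1394) = 2^2 × 3 × 17 × 29 × 41 = 242556.
Smallest N > 429 is LCM + 429 = 242556 + 429 = 242985.

242985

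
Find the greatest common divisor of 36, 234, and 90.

36 = 2^2 × 3^2
234 = 2 × 3^2 × 13
90 = 2 × 3^2 × 5
gcd(36, 234, 90) = 2 × 3^2 = 18.

18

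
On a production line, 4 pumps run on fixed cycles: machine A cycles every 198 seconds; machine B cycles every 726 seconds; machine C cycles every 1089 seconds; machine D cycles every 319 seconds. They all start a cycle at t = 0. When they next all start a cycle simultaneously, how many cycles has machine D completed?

198 cycles

They are all back at their starting positions together after one LCM of the periods.
198 = 2 × 3^2 × 11
726 = 2 × 3 × 11^2
1089 = 3^2 × 11^2
319 = 11 × 29
LCM(198, 726, 1089, 319) = 2 × 3^2 × 11^2 × 29 = 63162.
Cycles for period 319: 63162 / 319 = 198.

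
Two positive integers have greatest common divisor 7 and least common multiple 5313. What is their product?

37191

For any two positive integers, gcd × lcm = product = 7 × 5313 = 37191.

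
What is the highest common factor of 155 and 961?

155 = 5 × 31
961 = 31^2
gcd(155, 961) = 31.

31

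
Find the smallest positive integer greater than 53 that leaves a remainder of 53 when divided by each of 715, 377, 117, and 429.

N − 53 must be a common multiple of 715, 377, 117, and 429.
715 = 5 × 11 × 13
377 = 13 × 29
117 = 3^2 × 13
429 = 3 × 11 × 13
LCM(715, 377, 117, 429) = 3^2 × 5 × 11 × 13 × 29 = 186615.
Smallest N > 53 is LCM + 53 = 186615 + 53 = 186668.

186668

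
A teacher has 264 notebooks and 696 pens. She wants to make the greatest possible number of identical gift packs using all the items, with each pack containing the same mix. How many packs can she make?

24 packs

By the Euclidean algorithm:
696 = 2 × 264 + 168
264 = 1 × 168 + 96
168 = 1 × 96 + 72
96 = 1 × 72 + 24
72 = 3 × 24 + 0
gcd(264, 696) = 24.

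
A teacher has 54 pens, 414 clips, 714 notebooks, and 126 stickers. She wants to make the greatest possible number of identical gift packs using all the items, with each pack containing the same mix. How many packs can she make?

6 packs

The pack count must divide each quantity, so the greatest is gcd(54, 414, 714, 126).
54 = 2 × 3^3
414 = 2 × 3^2 × 23
714 = 2 × 3 × 7 × 17
126 = 2 × 3^2 × 7
gcd(54, 414, 714, 126) = 2 × 3 = 6.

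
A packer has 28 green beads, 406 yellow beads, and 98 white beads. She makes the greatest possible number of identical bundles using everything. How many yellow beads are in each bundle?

Number of bundles = gcd(28, 406, 98).
28 = 2^2 × 7
406 = 2 × 7 × 29
98 = 2 × 7^2
gcd(28, 406, 98) = 2 × 7 = 14.
yellow beads per bundle = 406 / 14 = 29.

29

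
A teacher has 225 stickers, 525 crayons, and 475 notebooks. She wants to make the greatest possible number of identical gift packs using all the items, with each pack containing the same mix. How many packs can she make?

25 packs

The pack count must divide each quantity, so the greatest is gcd(225, 525, 475).
225 = 3^2 × 5^2
525 = 3 × 5^2 × 7
475 = 5^2 × 19
gcd(225, 525, 475) = 5^2 = 25.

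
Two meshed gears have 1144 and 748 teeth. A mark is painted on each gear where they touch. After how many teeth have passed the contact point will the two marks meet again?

19448 teeth

The first simultaneous occurrence is after LCM of the individual periods.
1144 = 2^3 × 11 × 13
748 = 2^2 × 11 × 17
LCM(1144, 748) = 2^3 × 11 × 13 × 17 = 19448.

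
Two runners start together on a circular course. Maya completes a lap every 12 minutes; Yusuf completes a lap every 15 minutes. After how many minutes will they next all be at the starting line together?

60 minutes

They coincide at every common multiple of the periods; the first is the LCM.
12 = 2^2 × 3
15 = 3 × 5
LCM(12, 15) = 2^2 × 3 × 5 = 60.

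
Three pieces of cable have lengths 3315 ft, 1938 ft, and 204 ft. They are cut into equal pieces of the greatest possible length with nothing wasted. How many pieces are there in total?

107

Piece length = gcd(3315, 1938, 204).
3315 = 3 × 5 × 13 × 17
1938 = 2 × 3 × 17 × 19
204 = 2^2 × 3 × 17
gcd(3315, 1938, 204) = 3 × 17 = 51.
Total pieces = 3315/51 + 1938/51 + 204/51 = 65 + 38 + 4 = 107.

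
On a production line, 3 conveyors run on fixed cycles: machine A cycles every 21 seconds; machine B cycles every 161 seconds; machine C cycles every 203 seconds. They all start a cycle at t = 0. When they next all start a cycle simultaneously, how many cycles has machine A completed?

They are all back at their starting positions together after one LCM of the periods.
21 = 3 × 7
161 = 7 × 23
203 = 7 × 29
LCM(21, 161, 203) = 3 × 7 × 23 × 29 = 14007.
Cycles for period 21: 14007 / 21 = 667.

667 cycles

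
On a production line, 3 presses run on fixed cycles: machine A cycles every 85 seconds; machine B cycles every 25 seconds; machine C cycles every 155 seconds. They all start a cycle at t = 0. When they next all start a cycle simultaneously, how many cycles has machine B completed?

The first common completion time is the LCM of the periods.
85 = 5 × 17
25 = 5^2
155 = 5 × 31
LCM(85, 25, 155) = 5^2 × 17 × 31 = 13175.
Cycles for period 25: 13175 / 25 = 527.

527 cycles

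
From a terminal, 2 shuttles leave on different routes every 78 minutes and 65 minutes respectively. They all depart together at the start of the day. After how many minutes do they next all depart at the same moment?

We need the least common multiple of the intervals.
78 = 2 × 3 × 13
65 = 5 × 13
LCM(78, 65) = 2 × 3 × 5 × 13 = 390.

390 minutes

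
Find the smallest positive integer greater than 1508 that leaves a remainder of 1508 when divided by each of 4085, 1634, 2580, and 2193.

N − 1508 must be a common multiple of 4085, 1634, 2580, and 2193.
4085 = 5 × 19 × 43
1634 = 2 × 19 × 43
2580 = 2^2 × 3 × 5 × 43
2193 = 3 × 17 × 43
LCM(4085, 1634, 2580, 2193) = 2^2 × 3 × 5 × 17 × 19 × 43 = 833340.
Smallest N > 1508 is LCM + 1508 = 833340 + 1508 = 834848.

834848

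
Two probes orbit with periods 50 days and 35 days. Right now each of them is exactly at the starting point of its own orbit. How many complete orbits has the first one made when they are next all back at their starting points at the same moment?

7 orbits

All finish a whole number of cycles simultaneously at t = LCM of the periods.
50 = 2 × 5^2
35 = 5 × 7
LCM(50, 35) = 2 × 5^2 × 7 = 350.
Orbits for period 50: 350 / 50 = 7.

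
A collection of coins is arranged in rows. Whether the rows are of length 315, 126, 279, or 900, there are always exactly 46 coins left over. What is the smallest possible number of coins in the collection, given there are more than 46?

N − 46 must be a common multiple of 315, 126, 279, and 900.
315 = 3^2 × 5 × 7
126 = 2 × 3^2 × 7
279 = 3^2 × 31
900 = 2^2 × 3^2 × 5^2
LCM(315, 126, 279, 900) = 2^2 × 3^2 × 5^2 × 7 × 31 = 195300.
Smallest N > 46 is LCM + 46 = 195300 + 46 = 195346.

195346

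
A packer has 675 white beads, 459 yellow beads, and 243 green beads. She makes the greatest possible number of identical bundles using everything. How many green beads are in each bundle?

Number of bundles = gcd(675, 459, 243).
675 = 3^3 × 5^2
459 = 3^3 × 17
243 = 3^5
gcd(675, 459, 243) = 3^3 = 27.
green beads per bundle = 243 / 27 = 9.

9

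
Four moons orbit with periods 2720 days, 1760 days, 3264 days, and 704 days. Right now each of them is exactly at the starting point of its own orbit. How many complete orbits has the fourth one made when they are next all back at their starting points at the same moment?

255 orbits

All finish a whole number of cycles simultaneously at t = LCM of the periods.
2720 = 2^5 × 5 × 17
1760 = 2^5 × 5 × 11
3264 = 2^6 × 3 × 17
704 = 2^6 × 11
LCM(2720, 1760, 3264, 704) = 2^6 × 3 × 5 × 11 × 17 = 179520.
Orbits for period 704: 179520 / 704 = 255.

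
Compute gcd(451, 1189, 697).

451 = 11 × 41
1189 = 29 × 41
697 = 17 × 41
gcd(451, 1189, 697) = 41.

41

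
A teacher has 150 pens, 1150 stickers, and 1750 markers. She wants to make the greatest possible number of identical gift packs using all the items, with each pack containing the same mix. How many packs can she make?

50 packs

The pack count must divide each quantity, so the greatest is gcd(150, 1150, 1750).
150 = 2 × 3 × 5^2
1150 = 2 × 5^2 × 23
1750 = 2 × 5^3 × 7
gcd(150, 1150, 1750) = 2 × 5^2 = 50.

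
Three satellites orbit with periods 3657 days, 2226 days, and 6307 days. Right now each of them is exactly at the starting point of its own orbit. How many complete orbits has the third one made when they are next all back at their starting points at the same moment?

138 orbits

They are all back at their starting positions together after one LCM of the periods.
3657 = 3 × 23 × 53
2226 = 2 × 3 × 7 × 53
6307 = 7 × 17 × 53
LCM(3657, 2226, 6307) = 2 × 3 × 7 × 17 × 23 × 53 = 870366.
Orbits for period 6307: 870366 / 6307 = 138.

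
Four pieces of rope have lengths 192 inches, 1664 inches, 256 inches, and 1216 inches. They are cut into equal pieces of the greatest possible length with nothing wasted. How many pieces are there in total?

Piece length = gcd(192, 1664, 256, 1216).
192 = 2^6 × 3
1664 = 2^7 × 13
256 = 2^8
1216 = 2^6 × 19
gcd(192, 1664, 256, 1216) = 2^6 = 64.
Total pieces = 192/64 + 1664/64 + 256/64 + 1216/64 = 3 + 26 + 4 + 19 = 52.

52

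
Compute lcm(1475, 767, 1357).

441025

1475 = 5^2 × 59
767 = 13 × 59
1357 = 23 × 59
LCM(1475, 767, 1357) = 5^2 × 13 × 23 × 59 = 441025.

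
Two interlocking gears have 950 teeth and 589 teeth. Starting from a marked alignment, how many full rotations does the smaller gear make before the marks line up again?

They are all back at their starting positions together after one LCM of the periods.
950 = 2 × 5^2 × 19
589 = 19 × 31
LCM(950, 589) = 2 × 5^2 × 19 × 31 = 29450.
Rotations for period 589: 29450 / 589 = 50.

50 rotations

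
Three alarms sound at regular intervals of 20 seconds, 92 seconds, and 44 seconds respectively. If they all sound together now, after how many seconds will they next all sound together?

5060 seconds

The first simultaneous occurrence is after LCM of the individual periods.
20 = 2^2 × 5
92 = 2^2 × 23
44 = 2^2 × 11
LCM(20, 92, 44) = 2^2 × 5 × 11 × 23 = 5060.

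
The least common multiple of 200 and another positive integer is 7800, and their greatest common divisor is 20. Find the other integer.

780

gcd × lcm = product of the two integers, so the other integer is (20 × 7800) / 200 = 780.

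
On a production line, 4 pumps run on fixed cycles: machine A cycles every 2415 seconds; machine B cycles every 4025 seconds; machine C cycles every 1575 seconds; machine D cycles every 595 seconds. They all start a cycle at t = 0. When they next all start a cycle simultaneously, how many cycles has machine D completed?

All finish a whole number of cycles simultaneously at t = LCM of the periods.
2415 = 3 × 5 × 7 × 23
4025 = 5^2 × 7 × 23
1575 = 3^2 × 5^2 × 7
595 = 5 × 7 × 17
LCM(2415, 4025, 1575, 595) = 3^2 × 5^2 × 7 × 17 × 23 = 615825.
Cycles for period 595: 615825 / 595 = 1035.

1035 cycles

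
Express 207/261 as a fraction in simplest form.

207 = 3^2 × 23
261 = 3^2 × 29
gcd(207, 261) = 3^2 = 9.
Divide numerator and denominator by 9: 207/261 = 23/29.

23/29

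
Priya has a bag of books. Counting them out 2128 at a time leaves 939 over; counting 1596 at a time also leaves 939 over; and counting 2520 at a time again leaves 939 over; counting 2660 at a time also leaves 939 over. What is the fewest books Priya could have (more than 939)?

96699

N − 939 must be a common multiple of 2128, 1596, 2520, and 2660.
2128 = 2^4 × 7 × 19
1596 = 2^2 × 3 × 7 × 19
2520 = 2^3 × 3^2 × 5 × 7
2660 = 2^2 × 5 × 7 × 19
LCM(2128, 1596, 2520, 2660) = 2^4 × 3^2 × 5 × 7 × 19 = 95760.
Smallest N > 939 is LCM + 939 = 95760 + 939 = 96699.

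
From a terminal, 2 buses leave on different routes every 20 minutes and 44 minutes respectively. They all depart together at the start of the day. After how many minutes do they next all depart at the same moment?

They coincide at every common multiple of the periods; the first is the LCM.
20 = 2^2 × 5
44 = 2^2 × 11
LCM(20, 44) = 2^2 × 5 × 11 = 220.

220 minutes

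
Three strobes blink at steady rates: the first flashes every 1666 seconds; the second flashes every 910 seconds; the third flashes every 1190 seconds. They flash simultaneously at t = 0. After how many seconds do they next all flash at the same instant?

108290 seconds

They coincide at every common multiple of the periods; the first is the LCM.
1666 = 2 × 7^2 × 17
910 = 2 × 5 × 7 × 13
1190 = 2 × 5 × 7 × 17
LCM(1666, 910, 1190) = 2 × 5 × 7^2 × 13 × 17 = 108290.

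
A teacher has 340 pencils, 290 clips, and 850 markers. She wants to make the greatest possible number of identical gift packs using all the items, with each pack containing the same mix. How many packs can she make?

10 packs

The pack count must divide each quantity, so the greatest is gcd(340, 290, 850).
340 = 2^2 × 5 × 17
290 = 2 × 5 × 29
850 = 2 × 5^2 × 17
gcd(340, 290, 850) = 2 × 5 = 10.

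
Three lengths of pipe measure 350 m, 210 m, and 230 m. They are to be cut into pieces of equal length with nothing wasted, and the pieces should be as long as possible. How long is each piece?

10 m

Each piece length must divide every original length, so the longest possible is gcd(350, 210, 230).
350 = 2 × 5^2 × 7
210 = 2 × 3 × 5 × 7
230 = 2 × 5 × 23
gcd(350, 210, 230) = 2 × 5 = 10.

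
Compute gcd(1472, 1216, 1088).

64

1472 = 2^6 × 23
1216 = 2^6 × 19
1088 = 2^6 × 17
gcd(1472, 1216, 1088) = 2^6 = 64.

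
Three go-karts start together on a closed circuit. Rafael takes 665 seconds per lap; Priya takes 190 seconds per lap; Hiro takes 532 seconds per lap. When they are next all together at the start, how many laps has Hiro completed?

5 laps

They are all back at their starting positions together after one LCM of the periods.
665 = 5 × 7 × 19
190 = 2 × 5 × 19
532 = 2^2 × 7 × 19
LCM(665, 190, 532) = 2^2 × 5 × 7 × 19 = 2660.
Laps for period 532: 2660 / 532 = 5.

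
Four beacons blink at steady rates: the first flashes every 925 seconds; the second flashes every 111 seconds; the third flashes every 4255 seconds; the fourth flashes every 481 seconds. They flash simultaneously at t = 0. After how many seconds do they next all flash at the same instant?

829725 seconds

We need the least common multiple of the intervals.
925 = 5^2 × 37
111 = 3 × 37
4255 = 5 × 23 × 37
481 = 13 × 37
LCM(925, 111, 4255, 481) = 3 × 5^2 × 13 × 23 × 37 = 829725.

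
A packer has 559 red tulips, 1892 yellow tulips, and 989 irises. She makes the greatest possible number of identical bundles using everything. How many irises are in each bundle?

Number of bundles = gcd(559, 1892, 989).
559 = 13 × 43
1892 = 2^2 × 11 × 43
989 = 23 × 43
gcd(559, 1892, 989) = 43.
irises per bundle = 989 / 43 = 23.

23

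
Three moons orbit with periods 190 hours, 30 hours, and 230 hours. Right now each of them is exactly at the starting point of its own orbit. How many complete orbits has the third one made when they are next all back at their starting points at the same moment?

They are all back at their starting positions together after one LCM of the periods.
190 = 2 × 5 × 19
30 = 2 × 3 × 5
230 = 2 × 5 × 23
LCM(190, 30, 230) = 2 × 3 × 5 × 19 × 23 = 13110.
Orbits for period 230: 13110 / 230 = 57.

57 orbits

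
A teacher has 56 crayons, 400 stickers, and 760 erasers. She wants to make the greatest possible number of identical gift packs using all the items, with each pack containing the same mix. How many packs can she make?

The pack count must divide each quantity, so the greatest is gcd(56, 400, 760).
56 = 2^3 × 7
400 = 2^4 × 5^2
760 = 2^3 × 5 × 19
gcd(56, 400, 760) = 2^3 = 8.

8 packs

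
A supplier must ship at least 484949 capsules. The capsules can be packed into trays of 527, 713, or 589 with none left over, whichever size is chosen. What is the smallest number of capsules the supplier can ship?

690897

The number of capsules must be a common multiple of 527, 713, and 589, so a multiple of their LCM.
527 = 17 × 31
713 = 23 × 31
589 = 19 × 31
LCM(527, 713, 589) = 17 × 19 × 23 × 31 = 230299.
Smallest multiple of 230299 that is ≥ 484949: ⌈484949/230299⌉ × 230299 = 3 × 230299 = 690897.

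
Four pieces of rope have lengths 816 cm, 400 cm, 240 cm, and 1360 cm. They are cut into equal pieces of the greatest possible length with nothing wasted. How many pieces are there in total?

Piece length = gcd(816, 400, 240, 1360).
816 = 2^4 × 3 × 17
400 = 2^4 × 5^2
240 = 2^4 × 3 × 5
1360 = 2^4 × 5 × 17
gcd(816, 400, 240, 1360) = 2^4 = 16.
Total pieces = 816/16 + 400/16 + 240/16 + 1360/16 = 51 + 25 + 15 + 85 = 176.

176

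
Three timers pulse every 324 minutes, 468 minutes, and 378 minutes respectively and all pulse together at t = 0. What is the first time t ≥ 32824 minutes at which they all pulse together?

Joint pulses occur at multiples of LCM(324, 468, 378).
324 = 2^2 × 3^4
468 = 2^2 × 3^2 × 13
378 = 2 × 3^3 × 7
LCM(324, 468, 378) = 2^2 × 3^4 × 7 × 13 = 29484.
Smallest multiple of 29484 that is ≥ 32824: ⌈32824/29484⌉ × 29484 = 2 × 29484 = 58968.

58968 minutes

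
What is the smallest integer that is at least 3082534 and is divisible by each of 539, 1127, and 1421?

3235617

The integer must be a common multiple of 539, 1127, and 1421, so a multiple of their LCM.
539 = 7^2 × 11
1127 = 7^2 × 23
1421 = 7^2 × 29
LCM(539, 1127, 1421) = 7^2 × 11 × 23 × 29 = 359513.
Smallest multiple of 359513 that is ≥ 3082534: ⌈3082534/359513⌉ × 359513 = 9 × 359513 = 3235617.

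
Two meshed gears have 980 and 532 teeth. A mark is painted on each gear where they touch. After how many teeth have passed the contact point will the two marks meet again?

18620 teeth

They coincide at every common multiple of the periods; the first is the LCM.
980 = 2^2 × 5 × 7^2
532 = 2^2 × 7 × 19
LCM(980, 532) = 2^2 × 5 × 7^2 × 19 = 18620.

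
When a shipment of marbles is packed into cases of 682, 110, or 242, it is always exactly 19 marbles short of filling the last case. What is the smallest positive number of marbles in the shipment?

Being 19 short of a full case of size k means N ≡ −19 (mod k), i.e. N + 19 is a multiple of each size.
682 = 2 × 11 × 31
110 = 2 × 5 × 11
242 = 2 × 11^2
LCM(682, 110, 242) = 2 × 5 × 11^2 × 31 = 37510.
Smallest positive N is 37510 − 19 = 37491.

37491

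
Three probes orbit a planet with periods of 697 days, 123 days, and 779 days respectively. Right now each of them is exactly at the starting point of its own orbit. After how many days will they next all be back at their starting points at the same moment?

39729 days

The first simultaneous occurrence is after LCM of the individual periods.
697 = 17 × 41
123 = 3 × 41
779 = 19 × 41
LCM(697, 123, 779) = 3 × 17 × 19 × 41 = 39729.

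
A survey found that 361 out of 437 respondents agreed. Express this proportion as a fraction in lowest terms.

361 = 19^2
437 = 19 × 23
gcd(361, 437) = 19.
Divide numerator and denominator by 19: 361/437 = 19/23.

19/23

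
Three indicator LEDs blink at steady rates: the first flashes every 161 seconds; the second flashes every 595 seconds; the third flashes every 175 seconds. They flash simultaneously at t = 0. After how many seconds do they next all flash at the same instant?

They coincide at every common multiple of the periods; the first is the LCM.
161 = 7 × 23
595 = 5 × 7 × 17
175 = 5^2 × 7
LCM(161, 595, 175) = 5^2 × 7 × 17 × 23 = 68425.

68425 seconds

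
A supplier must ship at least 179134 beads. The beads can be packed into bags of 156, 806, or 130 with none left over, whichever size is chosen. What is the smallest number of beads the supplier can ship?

The number of beads must be a common multiple of 156, 806, and 130, so a multiple of their LCM.
156 = 2^2 × 3 × 13
806 = 2 × 13 × 31
130 = 2 × 5 × 13
LCM(156, 806, 130) = 2^2 × 3 × 5 × 13 × 31 = 24180.
Smallest multiple of 24180 that is ≥ 179134: ⌈179134/24180⌉ × 24180 = 8 × 24180 = 193440.

193440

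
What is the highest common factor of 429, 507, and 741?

429 = 3 × 11 × 13
507 = 3 × 13^2
741 = 3 × 13 × 19
gcd(429, 507, 741) = 3 × 13 = 39.

39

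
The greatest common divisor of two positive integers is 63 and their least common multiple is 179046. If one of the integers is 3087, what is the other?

3654

For two integers, gcd × lcm = product, so the other is (63 × 179046) / 3087 = 11279898 / 3087 = 3654.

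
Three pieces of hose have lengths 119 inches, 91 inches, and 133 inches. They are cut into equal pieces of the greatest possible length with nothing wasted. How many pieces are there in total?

49

Piece length = gcd(119, 91, 133).
119 = 7 × 17
91 = 7 × 13
133 = 7 × 19
gcd(119, 91, 133) = 7.
Total pieces = 119/7 + 91/7 + 133/7 = 17 + 13 + 19 = 49.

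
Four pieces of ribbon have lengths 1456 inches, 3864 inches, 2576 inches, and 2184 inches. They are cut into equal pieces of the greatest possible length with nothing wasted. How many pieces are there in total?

Piece length = gcd(1456, 3864, 2576, 2184).
1456 = 2^4 × 7 × 13
3864 = 2^3 × 3 × 7 × 23
2576 = 2^4 × 7 × 23
2184 = 2^3 × 3 × 7 × 13
gcd(1456, 3864, 2576, 2184) = 2^3 × 7 = 56.
Total pieces = 1456/56 + 3864/56 + 2576/56 + 2184/56 = 26 + 69 + 46 + 39 = 180.

180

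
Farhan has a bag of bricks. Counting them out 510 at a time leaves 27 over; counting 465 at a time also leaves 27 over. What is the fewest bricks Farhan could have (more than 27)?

N − 27 must be a common multiple of 510 and 465.
510 = 2 × 3 × 5 × 17
465 = 3 × 5 × 31
LCM(510, 465) = 2 × 3 × 5 × 17 × 31 = 15810.
Smallest N > 27 is LCM + 27 = 15810 + 27 = 15837.

15837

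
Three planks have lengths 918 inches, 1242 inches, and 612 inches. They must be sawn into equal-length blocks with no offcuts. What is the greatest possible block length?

18 inches

This is the greatest common divisor of 918, 1242, and 612.
918 = 2 × 3^3 × 17
1242 = 2 × 3^3 × 23
612 = 2^2 × 3^2 × 17
gcd(918, 1242, 612) = 2 × 3^2 = 18.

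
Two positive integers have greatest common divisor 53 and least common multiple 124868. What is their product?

6618004

For any two positive integers, gcd × lcm = product = 53 × 124868 = 6618004.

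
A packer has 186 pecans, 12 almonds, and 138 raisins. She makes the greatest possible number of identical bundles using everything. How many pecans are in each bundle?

31

Number of bundles = gcd(186, 12, 138).
186 = 2 × 3 × 31
12 = 2^2 × 3
138 = 2 × 3 × 23
gcd(186, 12, 138) = 2 × 3 = 6.
pecans per bundle = 186 / 6 = 31.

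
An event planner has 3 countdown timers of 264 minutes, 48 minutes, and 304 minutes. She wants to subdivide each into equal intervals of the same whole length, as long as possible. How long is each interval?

The interval must divide each timer length; the longest such is the gcd.
264 = 2^3 × 3 × 11
48 = 2^4 × 3
304 = 2^4 × 19
gcd(264, 48, 304) = 2^3 = 8.

8 minutes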